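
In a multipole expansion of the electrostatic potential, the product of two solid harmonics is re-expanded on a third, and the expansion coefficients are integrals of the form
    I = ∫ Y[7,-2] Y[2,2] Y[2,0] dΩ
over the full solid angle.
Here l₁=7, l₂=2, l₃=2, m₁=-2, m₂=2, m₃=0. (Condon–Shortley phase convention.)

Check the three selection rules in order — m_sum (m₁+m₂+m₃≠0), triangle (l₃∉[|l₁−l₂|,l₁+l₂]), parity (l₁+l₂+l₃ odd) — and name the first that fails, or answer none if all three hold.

triangle

azimuthal sum: -2 + 2 + 0 = 0  ✓
l₃ must lie in [5,9]; have l₃=2  ✗
L = 7 + 2 + 2 = 11 (odd)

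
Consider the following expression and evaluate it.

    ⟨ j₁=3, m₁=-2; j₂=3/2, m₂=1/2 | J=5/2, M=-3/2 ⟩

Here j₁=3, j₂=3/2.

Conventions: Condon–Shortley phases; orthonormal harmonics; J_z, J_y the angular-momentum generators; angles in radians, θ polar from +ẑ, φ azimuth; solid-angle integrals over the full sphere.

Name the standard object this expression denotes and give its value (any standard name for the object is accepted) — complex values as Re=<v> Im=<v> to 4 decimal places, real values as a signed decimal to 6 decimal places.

This is a Clebsch–Gordan (vector-coupling) coefficient.
√[6·2!4!1!/8! · 1!5!2!1!1!4!] = √(288/7)
  +(−1)^1/∏(1,1,4,1,0,0)! = -1/24  (running -1/24)
  +(−1)^2/∏(2,0,3,0,1,1)! = 1/12  (running 1/24)
⟨..|..⟩ = √(288/7)·(1/24) = +0.267261

Clebsch–Gordan coefficient, +√(1/14) ≈ +0.267261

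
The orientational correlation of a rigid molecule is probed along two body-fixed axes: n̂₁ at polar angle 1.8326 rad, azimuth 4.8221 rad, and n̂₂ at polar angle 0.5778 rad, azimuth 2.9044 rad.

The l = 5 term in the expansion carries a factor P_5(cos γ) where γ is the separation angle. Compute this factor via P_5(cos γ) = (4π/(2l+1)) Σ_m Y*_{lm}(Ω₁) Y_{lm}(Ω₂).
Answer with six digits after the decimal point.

Addition theorem: P_5(cos γ) = (4π/11) Σ_m Y*_{lm}(Ω₁) Y_{lm}(Ω₂), m = −5…5:
  term(m=-5) = (-0.008686, -0.001435)   from Y*(Ω₁)=(0.203505, -0.333004), Y(Ω₂)=(-0.008469, -0.020910)
  term(m=-4) = (-0.006591, -0.035576)   from Y*(Ω₁)=(-0.299353, -0.140507), Y(Ω₂)=(0.063752, 0.088919)
  term(m=-3) = (-0.032001, 0.018753)   from Y*(Ω₁)=(0.040016, -0.117157), Y(Ω₂)=(-0.226893, -0.195645)
  term(m=-2) = (-0.117660, -0.097865)   from Y*(Ω₁)=(-0.319172, -0.071179), Y(Ω₂)=(0.416316, 0.213776)
  term(m=-1) = (-0.004362, 0.012066)   from Y*(Ω₁)=(0.005297, -0.048090), Y(Ω₂)=(-0.257773, -0.062315)
  term(m=+0) = (0.097355, 0.000000)   from Y*(Ω₁)=(-0.320658, -0.000000), Y(Ω₂)=(-0.303610, 0.000000)
  term(m=+1) = (-0.004362, -0.012066)   from Y*(Ω₁)=(-0.005297, -0.048090), Y(Ω₂)=(0.257773, -0.062315)
  term(m=+2) = (-0.117660, 0.097865)   from Y*(Ω₁)=(-0.319172, 0.071179), Y(Ω₂)=(0.416316, -0.213776)
  term(m=+3) = (-0.032001, -0.018753)   from Y*(Ω₁)=(-0.040016, -0.117157), Y(Ω₂)=(0.226893, -0.195645)
  term(m=+4) = (-0.006591, 0.035576)   from Y*(Ω₁)=(-0.299353, 0.140507), Y(Ω₂)=(0.063752, -0.088919)
  term(m=+5) = (-0.008686, 0.001435)   from Y*(Ω₁)=(-0.203505, -0.333004), Y(Ω₂)=(0.008469, -0.020910)
Σ over m = (-0.241245, 0.000000); ×(4π/11) → (-0.275597, 0.000000). Real part: -0.275597

-0.275597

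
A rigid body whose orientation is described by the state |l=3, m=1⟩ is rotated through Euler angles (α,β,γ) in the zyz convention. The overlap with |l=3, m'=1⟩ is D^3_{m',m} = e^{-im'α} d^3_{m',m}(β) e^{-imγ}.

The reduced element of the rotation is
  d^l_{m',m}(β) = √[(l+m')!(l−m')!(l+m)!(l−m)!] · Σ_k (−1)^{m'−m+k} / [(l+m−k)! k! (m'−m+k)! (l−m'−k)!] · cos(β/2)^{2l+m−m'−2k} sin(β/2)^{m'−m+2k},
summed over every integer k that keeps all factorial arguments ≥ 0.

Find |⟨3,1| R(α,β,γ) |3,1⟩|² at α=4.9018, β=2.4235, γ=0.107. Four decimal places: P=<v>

P=0.2154

First d^3_{1,1}(β=2.4235), then the phase factors e^{-i(1)α} and e^{-i(1)γ}:
c=cos(2.423500/2)=0.351382, s=sin(2.423500/2)=0.936232; N=√[24·2·24·2]=48.000000
k: max(0,(1)−(1))=0 … min(3+(1),3−(1))=2
  k=0: (−1)^0·48.0000/(48)·0.3514^6·0.9362^0 = +0.001882
  k=1: (−1)^1·48.0000/(6)·0.3514^4·0.9362^2 = -0.106899
  k=2: (−1)^2·48.0000/(8)·0.3514^2·0.9362^4 = +0.569172
d^3_{1,1}(2.4235) = +0.001882 -0.106899 +0.569172 = +0.464156
|D^3_{1,1}|² = |d^3_{1,1}(β)|² = (+0.464156)² = 0.215440 (the z-rotation phases have unit modulus)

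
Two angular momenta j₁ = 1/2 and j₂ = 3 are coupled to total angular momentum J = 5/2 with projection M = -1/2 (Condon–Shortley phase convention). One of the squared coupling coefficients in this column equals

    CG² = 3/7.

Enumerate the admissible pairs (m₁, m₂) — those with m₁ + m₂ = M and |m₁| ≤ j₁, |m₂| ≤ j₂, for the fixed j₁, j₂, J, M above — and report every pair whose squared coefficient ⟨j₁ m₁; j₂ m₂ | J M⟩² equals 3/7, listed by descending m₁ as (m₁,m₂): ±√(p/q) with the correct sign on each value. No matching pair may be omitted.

Admissible pairs with m₁+m₂ = M = -1/2: (-1/2,0), (1/2,-1)
  (m₁,m₂)=(1/2,-1): CG² = 4/7, CG = +√(4/7)
  (m₁,m₂)=(-1/2,0): CG² = 3/7, CG = −√(3/7)   ← matches the target
Pairs with CG² = 3/7: (-1/2,0): −√(3/7)

(-1/2,0): −√(3/7)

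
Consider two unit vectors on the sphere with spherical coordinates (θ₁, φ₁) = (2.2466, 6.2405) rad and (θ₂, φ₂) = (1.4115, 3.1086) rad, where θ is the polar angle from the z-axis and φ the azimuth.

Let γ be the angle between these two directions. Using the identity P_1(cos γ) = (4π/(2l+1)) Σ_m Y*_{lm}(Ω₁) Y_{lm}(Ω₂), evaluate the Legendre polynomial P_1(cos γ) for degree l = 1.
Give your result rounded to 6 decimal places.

Summing Y*_{l m}(θ₁,φ₁)·Y_{l m}(θ₂,φ₂) over m ∈ [−1, 1]; prefactor 4π/(2·1+1) = 4.188790:
  [-1]  conj(Y_{1,-1})(Ω₁) = (0.269311, -0.011503) ; Y_{1,-1}(Ω₂) = (-0.340934, -0.011252) ; Δ = (-0.091947, 0.000891)
  [+0]  conj(Y_{1,0})(Ω₁) = (-0.305633, -0.000000) ; Y_{1,0}(Ω₂) = (0.077504, 0.000000) ; Δ = (-0.023688, -0.000000)
  [+1]  conj(Y_{1,1})(Ω₁) = (-0.269311, -0.011503) ; Y_{1,1}(Ω₂) = (0.340934, -0.011252) ; Δ = (-0.091947, -0.000891)
Accumulated sum (-0.207581, 0.000000); after 4π/(2l+1) scaling, (-0.869513, 0.000000) ⇒ P_1 = -0.869513

-0.869513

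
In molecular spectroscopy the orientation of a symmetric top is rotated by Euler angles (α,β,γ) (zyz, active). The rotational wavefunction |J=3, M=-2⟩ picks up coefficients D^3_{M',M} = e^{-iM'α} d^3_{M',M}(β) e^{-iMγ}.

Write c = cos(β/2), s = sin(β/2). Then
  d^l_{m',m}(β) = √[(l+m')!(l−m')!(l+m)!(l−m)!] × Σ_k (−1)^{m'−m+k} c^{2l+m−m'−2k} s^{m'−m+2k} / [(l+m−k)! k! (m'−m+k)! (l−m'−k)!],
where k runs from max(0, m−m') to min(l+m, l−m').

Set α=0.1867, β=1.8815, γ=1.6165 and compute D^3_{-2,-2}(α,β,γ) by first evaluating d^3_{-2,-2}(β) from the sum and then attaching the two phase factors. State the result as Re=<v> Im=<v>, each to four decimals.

Re=0.3142 Im=0.1576

D^3_{-2,-2}(0.1867,1.8815,1.6165) = e^{-i·-2·0.1867}·d^3_{-2,-2}(1.8815)·e^{-i·-2·1.6165}. Compute d first:
c=cos(1.881500/2)=0.589182, s=sin(1.881500/2)=0.808000; N=√[1·120·1·120]=120.000000
k∈{0,1} keeps every argument non-negative
  k=0: (−1)^0·120.0000/(120)·0.5892^6·0.8080^0 = +0.041831
  k=1: (−1)^1·120.0000/(24)·0.5892^4·0.8080^2 = -0.393361
d^3_{-2,-2}(1.8815) = +0.041831 -0.393361 = -0.351530
Phases: e^{-i·(-2)·0.1867}=+0.931092+0.364783i, e^{-i·(-2)·1.6165}=-0.995825-0.091280i ⇒ D=+0.314236+0.157574i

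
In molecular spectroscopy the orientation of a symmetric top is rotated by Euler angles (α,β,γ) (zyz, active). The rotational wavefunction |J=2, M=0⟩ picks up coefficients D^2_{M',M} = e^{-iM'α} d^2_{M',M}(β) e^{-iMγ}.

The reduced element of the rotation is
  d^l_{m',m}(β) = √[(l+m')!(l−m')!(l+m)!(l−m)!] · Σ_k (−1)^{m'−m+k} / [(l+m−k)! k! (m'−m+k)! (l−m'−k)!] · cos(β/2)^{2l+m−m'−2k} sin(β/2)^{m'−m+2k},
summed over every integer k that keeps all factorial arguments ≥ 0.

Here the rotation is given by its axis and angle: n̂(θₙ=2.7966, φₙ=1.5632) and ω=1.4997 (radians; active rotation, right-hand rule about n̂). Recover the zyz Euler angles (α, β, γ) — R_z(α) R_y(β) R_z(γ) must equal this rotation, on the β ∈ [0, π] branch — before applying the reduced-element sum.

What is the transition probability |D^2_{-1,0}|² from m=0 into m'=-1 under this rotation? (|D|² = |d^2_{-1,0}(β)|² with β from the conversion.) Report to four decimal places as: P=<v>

P=0.2411

Axis–angle → zyz. n̂ = (sinθₙcosφₙ, sinθₙsinφₙ, cosθₙ) = (+0.002569, +0.338180, -0.941078), ω = 1.4997.
R = I cosω + sinω [n̂]ₓ + (1−cosω) n̂n̂ᵀ gives
  R = [+0.071043, +0.939508, +0.335080; -0.937893, +0.177278, -0.298209; -0.339572, -0.293084, +0.893752]
β = atan2(√(R₁₃²+R₂₃²), R₃₃) = 0.465154; α = atan2(R₂₃, R₁₃) mod 2π = 5.555943; γ = atan2(R₃₂, −R₃₁) mod 2π = 5.571136
Split into d^2_{-1,0}(β=0.4652) × two z-phases.
Half-angle: c=0.973076, s=0.230486. N=√(1·6·2·2)=4.898979
k∈{1,2} keeps every argument non-negative
  k=1: (−1)^0·4.8990/(2)·0.9731^3·0.2305^1 = +0.520188
  k=2: (−1)^1·4.8990/(2)·0.9731^1·0.2305^3 = -0.029185
d^2_{-1,0}(0.4652) = +0.520188 -0.029185 = +0.491003
|D^2_{-1,0}|² = |d^2_{-1,0}(β)|² = (+0.491003)² = 0.241084 (the z-rotation phases have unit modulus)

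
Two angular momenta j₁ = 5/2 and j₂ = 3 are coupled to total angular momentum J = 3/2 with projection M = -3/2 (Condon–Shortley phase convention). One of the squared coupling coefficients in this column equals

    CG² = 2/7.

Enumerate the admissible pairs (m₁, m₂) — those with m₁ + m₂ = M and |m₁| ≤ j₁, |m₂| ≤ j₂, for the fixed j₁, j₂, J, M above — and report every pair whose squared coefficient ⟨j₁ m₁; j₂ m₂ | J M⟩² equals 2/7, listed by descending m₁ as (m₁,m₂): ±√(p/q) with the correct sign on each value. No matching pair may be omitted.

Admissible pairs with m₁+m₂ = M = -3/2: (-5/2,1), (-3/2,0), (-1/2,-1), (1/2,-2), (3/2,-3)
  (m₁,m₂)=(3/2,-3): CG² = 3/14, CG = +√(3/14)
  (m₁,m₂)=(1/2,-2): CG² = 2/7, CG = −√(2/7)   ← matches the target
  (m₁,m₂)=(-1/2,-1): CG² = 9/35, CG = +√(9/35)
  (m₁,m₂)=(-3/2,0): CG² = 6/35, CG = −√(6/35)
  (m₁,m₂)=(-5/2,1): CG² = 1/14, CG = +√(1/14)
Pairs with CG² = 2/7: (1/2,-2): −√(2/7)

(1/2,-2): −√(2/7)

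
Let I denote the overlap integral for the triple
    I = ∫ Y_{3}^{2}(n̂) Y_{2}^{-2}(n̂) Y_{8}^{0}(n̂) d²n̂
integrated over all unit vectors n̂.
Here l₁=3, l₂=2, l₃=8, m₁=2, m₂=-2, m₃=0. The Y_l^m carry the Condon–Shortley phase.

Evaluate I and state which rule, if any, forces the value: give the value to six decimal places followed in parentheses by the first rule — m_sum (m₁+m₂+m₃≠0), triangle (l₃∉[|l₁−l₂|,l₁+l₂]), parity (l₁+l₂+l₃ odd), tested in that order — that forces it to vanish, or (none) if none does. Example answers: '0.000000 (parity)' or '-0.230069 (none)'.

triangle: need 1≤l₃≤5, have 8; I=0

0.000000 (triangle)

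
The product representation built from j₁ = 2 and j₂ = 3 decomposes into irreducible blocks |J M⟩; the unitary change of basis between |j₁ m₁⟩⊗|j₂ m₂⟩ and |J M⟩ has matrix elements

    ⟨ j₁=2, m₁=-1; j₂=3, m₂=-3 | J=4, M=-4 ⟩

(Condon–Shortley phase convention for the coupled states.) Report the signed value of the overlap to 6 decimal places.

triangle: 1!·3!·5!/10! = 720/3628800
(j±m)!: 1!·3!·0!·6!·0!·8! = 174182400
prefactor² = (2J+1)·Δ·N² = 311040
  k=0: +1/(0!·1!·3!·0!·0!·5!) = 1/720
Σ = 1/720  ⇒  CG² = 311040·(1/720)² = 3/5
CG = +√(3/5) = +0.774597

+√(3/5) ≈ +0.774597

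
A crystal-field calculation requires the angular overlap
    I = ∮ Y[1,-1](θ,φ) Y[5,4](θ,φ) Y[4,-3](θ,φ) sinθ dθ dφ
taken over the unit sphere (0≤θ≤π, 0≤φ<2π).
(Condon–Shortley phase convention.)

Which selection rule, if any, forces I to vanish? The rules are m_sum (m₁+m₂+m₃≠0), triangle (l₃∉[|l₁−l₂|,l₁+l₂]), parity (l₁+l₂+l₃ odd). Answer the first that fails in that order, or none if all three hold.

none

m₁+m₂+m₃ = -1 + 4 − 3 = 0  ✓
triangle: |1−5|=4 ≤ l₃=4 ≤ 1+5=6  ✓
parity: l₁+l₂+l₃ = 10 is even  ✓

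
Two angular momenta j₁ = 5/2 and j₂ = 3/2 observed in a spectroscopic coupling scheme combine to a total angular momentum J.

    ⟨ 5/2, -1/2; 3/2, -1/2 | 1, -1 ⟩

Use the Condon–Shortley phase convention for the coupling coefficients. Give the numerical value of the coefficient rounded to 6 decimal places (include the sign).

√[3·3!2!0!/6! · 2!3!1!2!0!2!] = √(12/5)
  +(−1)^1/∏(1,2,2,0,0,0)! = -1/4  (running -1/4)
⟨..|..⟩ = √(12/5)·(-1/4) = -0.387298

−√(3/20) ≈ -0.387298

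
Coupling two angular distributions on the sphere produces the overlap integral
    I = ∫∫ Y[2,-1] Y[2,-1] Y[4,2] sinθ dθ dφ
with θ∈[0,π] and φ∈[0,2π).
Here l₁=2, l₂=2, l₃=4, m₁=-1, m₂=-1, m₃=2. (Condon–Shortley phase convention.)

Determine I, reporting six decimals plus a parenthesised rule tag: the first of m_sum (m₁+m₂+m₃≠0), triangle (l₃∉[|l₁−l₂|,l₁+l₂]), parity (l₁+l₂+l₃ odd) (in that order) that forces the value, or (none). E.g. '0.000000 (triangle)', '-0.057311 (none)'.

0.254875 (none)

Checks pass: Σm=0; 8 even; l₃=4∈[0,4].
(2·2+1)(2·2+1)(2·4+1) = 225
Δ: 0! 4! 4! / 9! → 1/630
sum: t=0:+1/16 = 1/16
3j²(2 2 4; 0 0 0) = Δ·Π!·Σ² = 2/35  (sign +1)
sum: t=0:+1/36 = 1/36
3j²(2 2 4; -1 -1 2) = Δ·Π!·Σ² = 4/63  (sign +1)
combine: 4πI² = 225·2/35·4/63 = 40/49
take √, sign +1: I = 0.25487487
No selection rule forces the value: the integral is nonzero (none).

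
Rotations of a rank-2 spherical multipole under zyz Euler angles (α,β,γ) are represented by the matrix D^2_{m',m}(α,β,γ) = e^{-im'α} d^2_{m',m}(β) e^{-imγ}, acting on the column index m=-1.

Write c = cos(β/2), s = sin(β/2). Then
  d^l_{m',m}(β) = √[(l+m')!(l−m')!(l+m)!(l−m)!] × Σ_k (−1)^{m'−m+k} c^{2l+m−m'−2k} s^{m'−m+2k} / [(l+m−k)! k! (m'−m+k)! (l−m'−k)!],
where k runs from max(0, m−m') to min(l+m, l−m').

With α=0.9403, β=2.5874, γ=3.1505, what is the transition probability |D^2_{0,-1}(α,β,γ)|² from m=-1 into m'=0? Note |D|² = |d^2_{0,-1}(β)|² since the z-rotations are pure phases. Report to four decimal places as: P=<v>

P=0.3004

Split into d^2_{0,-1}(β=2.5874) × two z-phases.
Half-angle: c=0.273564, s=0.961854. N=√(2·2·1·6)=4.898979
k∈{0,1} keeps every argument non-negative
  k=0: (−1)^1·4.8990/(2)·0.2736^3·0.9619^1 = -0.048235
  k=1: (−1)^2·4.8990/(2)·0.2736^1·0.9619^3 = +0.596296
d^2_{0,-1}(2.5874) = -0.048235 +0.596296 = +0.548061
|D^2_{0,-1}|² = |d^2_{0,-1}(β)|² = (+0.548061)² = 0.300371 (the z-rotation phases have unit modulus)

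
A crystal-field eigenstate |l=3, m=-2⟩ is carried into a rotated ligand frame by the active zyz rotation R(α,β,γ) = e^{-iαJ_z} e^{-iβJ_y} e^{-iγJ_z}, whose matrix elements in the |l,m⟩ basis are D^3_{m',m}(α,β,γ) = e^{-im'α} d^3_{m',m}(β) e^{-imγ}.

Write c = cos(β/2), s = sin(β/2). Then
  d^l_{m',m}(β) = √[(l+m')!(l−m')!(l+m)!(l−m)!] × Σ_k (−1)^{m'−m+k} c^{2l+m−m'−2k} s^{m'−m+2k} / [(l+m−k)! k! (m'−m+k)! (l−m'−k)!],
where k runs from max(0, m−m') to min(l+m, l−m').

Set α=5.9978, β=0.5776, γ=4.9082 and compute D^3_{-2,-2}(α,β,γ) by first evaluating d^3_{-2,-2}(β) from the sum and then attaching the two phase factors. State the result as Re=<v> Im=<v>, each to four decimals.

Split into d^3_{-2,-2}(β=0.5776) × two z-phases.
c=cos(0.577600/2)=0.958586, s=sin(0.577600/2)=0.284802; N=√[1·120·1·120]=120.000000
The bounds max(0,m−m')=0 and min(l+m,l−m')=1 give 2 terms
  k=0: (−1)^0·120.0000/(120)·0.9586^6·0.2848^0 = +0.775867
  k=1: (−1)^1·120.0000/(24)·0.9586^4·0.2848^2 = -0.342438
d^3_{-2,-2}(0.5776) = +0.775867 -0.342438 = +0.433430
Phases: e^{-i·(-2)·5.9978}=+0.841485-0.540281i, e^{-i·(-2)·4.9082}=-0.924291-0.381688i ⇒ D=-0.426493+0.077234i

Re=-0.4265 Im=0.0772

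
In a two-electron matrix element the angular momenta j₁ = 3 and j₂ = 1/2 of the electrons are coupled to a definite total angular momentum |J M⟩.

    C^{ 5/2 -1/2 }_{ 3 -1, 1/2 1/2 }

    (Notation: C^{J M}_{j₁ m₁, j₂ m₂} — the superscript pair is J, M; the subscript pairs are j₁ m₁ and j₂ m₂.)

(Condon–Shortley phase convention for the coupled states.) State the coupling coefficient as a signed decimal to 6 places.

−√(4/7) ≈ -0.755929

j₁+j₂−J=1  J+j₁−j₂=5  J−j₁+j₂=0  j₁+j₂+J+1=7
(j₁±m₁, j₂±m₂, J±M) = (2,4,1,0,2,3)
P² = 576/7
sum k=1..1:
  [1] −1/12 = -1/12
S = -1/12
C² = P²·S² = 4/7 ; C = -0.755929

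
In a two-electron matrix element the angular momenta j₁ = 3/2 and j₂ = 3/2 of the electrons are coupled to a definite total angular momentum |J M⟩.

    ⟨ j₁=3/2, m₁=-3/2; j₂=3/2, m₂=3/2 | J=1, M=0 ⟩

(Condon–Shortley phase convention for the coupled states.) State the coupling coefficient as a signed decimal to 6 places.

j₁+j₂−J=2  J+j₁−j₂=1  J−j₁+j₂=1  j₁+j₂+J+1=5
(j₁±m₁, j₂±m₂, J±M) = (0,3,3,0,1,1)
P² = 9/5
sum k=2..2:
  [2] +1/2 = 1/2
S = 1/2
C² = P²·S² = 9/20 ; C = +0.670820

+0.670820  (= +√(9/20))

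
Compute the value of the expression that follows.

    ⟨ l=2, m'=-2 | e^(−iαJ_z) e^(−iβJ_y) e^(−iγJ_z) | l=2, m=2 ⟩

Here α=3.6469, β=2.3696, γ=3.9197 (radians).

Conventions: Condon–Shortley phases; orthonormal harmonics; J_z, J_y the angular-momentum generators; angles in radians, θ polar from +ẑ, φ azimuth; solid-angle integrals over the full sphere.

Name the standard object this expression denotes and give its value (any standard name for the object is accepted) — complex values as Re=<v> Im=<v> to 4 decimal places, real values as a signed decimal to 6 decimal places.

Wigner D-matrix element, Re=0.6297 Im=-0.3823

This is a Wigner D-matrix element — the rotation-matrix element ⟨l m'| R(α,β,γ) |l m⟩ in the angular-momentum basis.
Split into d^2_{-2,2}(β=2.3696) × two z-phases.
With c≡cos(β/2)=0.376482 and s≡sin(β/2)=0.926424, N=[1·24·24·1]^{1/2}=24.000000
k: max(0,(2)−(-2))=4 … min(2+(2),2−(-2))=4
  k=4: (−1)^0·24.0000/(24)·0.3765^0·0.9264^4 = +0.736612
d^2_{-2,2}(2.3696) = +0.736612
Attach z-rotation phases: D = e^{-i(-2)(3.6469)}·(+0.736612)·e^{-i(2)(3.9197)} = +0.629668-0.382251i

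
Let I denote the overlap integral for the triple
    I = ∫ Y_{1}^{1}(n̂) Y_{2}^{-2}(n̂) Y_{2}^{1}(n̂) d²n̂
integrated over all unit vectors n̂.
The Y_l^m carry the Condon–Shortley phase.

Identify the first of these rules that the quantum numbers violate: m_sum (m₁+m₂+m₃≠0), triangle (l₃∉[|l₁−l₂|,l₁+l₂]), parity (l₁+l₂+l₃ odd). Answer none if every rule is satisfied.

parity

azimuthal sum: 1 − 2 + 1 = 0  ✓
1 ≤ 2 ≤ 3 (triangle on l)  ✓
L = 1 + 2 + 2 = 5 (odd)  ✗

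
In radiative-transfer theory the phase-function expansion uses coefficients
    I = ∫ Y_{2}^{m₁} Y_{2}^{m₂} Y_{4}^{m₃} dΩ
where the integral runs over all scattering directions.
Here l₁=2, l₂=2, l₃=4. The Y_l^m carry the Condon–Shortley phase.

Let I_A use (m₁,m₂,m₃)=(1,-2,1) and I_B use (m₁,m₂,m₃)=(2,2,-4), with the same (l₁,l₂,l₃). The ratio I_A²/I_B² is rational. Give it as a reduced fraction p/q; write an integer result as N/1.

Same 2,2,4: normalisation and zero-m 3j drop out of the ratio.
A: Δ: 0! 4! 4! / 9! → 1/630; sum: t=0:+1/144 = 1/144; 3j²(2 2 4; 1 -2 1) = Δ·Π!·Σ² = 1/126  (sign -1)
B: Δ: 0! 4! 4! / 9! → 1/630; sum: t=0:+1/576 = 1/576; 3j²(2 2 4; 2 2 -4) = Δ·Π!·Σ² = 1/9  (sign +1)
I_A²/I_B² = (1/126)/(1/9) = 1/14

1/14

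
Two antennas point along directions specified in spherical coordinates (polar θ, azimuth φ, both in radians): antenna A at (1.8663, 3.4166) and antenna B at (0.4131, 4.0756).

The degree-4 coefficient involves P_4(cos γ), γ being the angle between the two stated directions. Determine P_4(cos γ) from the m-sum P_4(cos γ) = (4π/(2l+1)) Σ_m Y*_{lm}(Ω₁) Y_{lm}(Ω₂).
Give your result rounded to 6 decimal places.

0.369900

Summing Y*_{l m}(θ₁,φ₁)·Y_{l m}(θ₂,φ₂) over m ∈ [−4, 4]; prefactor 4π/(2·4+1) = 1.396263:
  m=-4: (0.168117, 0.330334) × (-0.009522, 0.006437) = (-0.003727, -0.002063)  (running Σ = (-0.003727, -0.002063))
  m=-3: (0.216549, 0.234428) × (0.069934, 0.024705) = (0.009353, 0.021744)  (running Σ = (0.005625, 0.019681))
  m=-2: (-0.106052, -0.065023) × (-0.076922, -0.251139) = (-0.008172, 0.031635)  (running Σ = (-0.002547, 0.051316))
  m=-1: (-0.305240, -0.086126) × (-0.297039, 0.401640) = (0.125260, -0.097014)  (running Σ = (0.122713, -0.045698))
  m=0: (0.074837, -0.000000) × (0.260504, 0.000000) = (0.019495, 0.000000)  (running Σ = (0.142208, -0.045698))
  m=1: (0.305240, -0.086126) × (0.297039, 0.401640) = (0.125260, 0.097014)  (running Σ = (0.267468, 0.051316))
  m=2: (-0.106052, 0.065023) × (-0.076922, 0.251139) = (-0.008172, -0.031635)  (running Σ = (0.259296, 0.019681))
  m=3: (-0.216549, 0.234428) × (-0.069934, 0.024705) = (0.009353, -0.021744)  (running Σ = (0.268649, -0.002063))
  m=4: (0.168117, -0.330334) × (-0.009522, -0.006437) = (-0.003727, 0.002063)  (running Σ = (0.264921, -0.000000))
Accumulated sum (0.264921, -0.000000); after 4π/(2l+1) scaling, (0.369900, -0.000000) ⇒ P_4 = 0.369900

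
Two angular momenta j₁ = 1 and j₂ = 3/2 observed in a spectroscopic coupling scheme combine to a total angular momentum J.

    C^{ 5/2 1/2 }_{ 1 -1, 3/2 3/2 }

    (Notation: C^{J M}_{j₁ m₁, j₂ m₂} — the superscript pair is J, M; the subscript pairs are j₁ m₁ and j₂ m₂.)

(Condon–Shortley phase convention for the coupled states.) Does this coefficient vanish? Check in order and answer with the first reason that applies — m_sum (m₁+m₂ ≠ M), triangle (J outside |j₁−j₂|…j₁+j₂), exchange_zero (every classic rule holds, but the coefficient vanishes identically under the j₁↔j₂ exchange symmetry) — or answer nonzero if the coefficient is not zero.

m-sum: m₁+m₂ = -1+3/2 = 1/2, M = 1/2  ✓
triangle: |j₁−j₂| = 1/2 ≤ J = 5/2 ≤ j₁+j₂ = 5/2  ✓
exchange: j₁≠j₂ or m₁≠m₂ — the exchange symmetry imposes no constraint here
value check: CG = +√(1/10) = +0.316228 ≠ 0

nonzero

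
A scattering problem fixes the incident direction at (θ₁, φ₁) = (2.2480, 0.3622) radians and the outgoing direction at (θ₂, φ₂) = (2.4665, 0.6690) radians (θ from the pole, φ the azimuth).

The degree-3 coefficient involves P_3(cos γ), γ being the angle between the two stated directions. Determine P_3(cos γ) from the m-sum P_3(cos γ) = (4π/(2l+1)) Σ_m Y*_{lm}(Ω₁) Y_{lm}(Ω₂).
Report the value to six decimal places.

Expand P_3 via completeness: Σ_{m} conj(Y_{3,m}) at Ω₁ times Y_{3,m} at Ω₂ —
  m=-3: (0.09193 + 0.17478j) × (-0.04303 - 0.09231j) = 0.01218 - 0.01601j  (running Σ = 0.01218 - 0.01601j)
  m=-2: (-0.29128 - 0.25775j) × (-0.07189 + 0.30321j) = 0.09909 - 0.06979j  (running Σ = 0.11127 - 0.08580j)
  m=-1: (0.22686 + 0.08596j) × (0.32434 - 0.25643j) = 0.09562 - 0.03029j  (running Σ = 0.20689 - 0.11609j)
  m=0: (0.24243 + 0.00000j) × (-0.01371 + 0.00000j) = -0.00332 + 0.00000j  (running Σ = 0.20357 - 0.11609j)
  m=1: (-0.22686 + 0.08596j) × (-0.32434 - 0.25643j) = 0.09562 + 0.03029j  (running Σ = 0.29919 - 0.08580j)
  m=2: (-0.29128 + 0.25775j) × (-0.07189 - 0.30321j) = 0.09909 + 0.06979j  (running Σ = 0.39828 - 0.01601j)
  m=3: (-0.09193 + 0.17478j) × (0.04303 - 0.09231j) = 0.01218 + 0.01601j  (running Σ = 0.41046 + 0.00000j)
Σ over m = 0.41046 + 0.00000j; ×(4π/7) → 0.73686 + 0.00000j. Real part: 0.736862

0.736862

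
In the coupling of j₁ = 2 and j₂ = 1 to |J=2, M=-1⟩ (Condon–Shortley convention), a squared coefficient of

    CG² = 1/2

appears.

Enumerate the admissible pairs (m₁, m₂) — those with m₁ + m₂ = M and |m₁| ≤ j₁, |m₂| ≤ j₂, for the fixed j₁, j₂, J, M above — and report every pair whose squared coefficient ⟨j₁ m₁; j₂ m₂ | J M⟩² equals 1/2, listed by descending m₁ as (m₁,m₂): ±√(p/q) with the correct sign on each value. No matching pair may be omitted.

(0,-1): +√(1/2)

Admissible pairs with m₁+m₂ = M = -1: (-2,1), (-1,0), (0,-1)
  (m₁,m₂)=(0,-1): CG² = 1/2, CG = +√(1/2)   ← matches the target
  (m₁,m₂)=(-1,0): CG² = 1/6, CG = −√(1/6)
  (m₁,m₂)=(-2,1): CG² = 1/3, CG = −√(1/3)
Pairs with CG² = 1/2: (0,-1): +√(1/2)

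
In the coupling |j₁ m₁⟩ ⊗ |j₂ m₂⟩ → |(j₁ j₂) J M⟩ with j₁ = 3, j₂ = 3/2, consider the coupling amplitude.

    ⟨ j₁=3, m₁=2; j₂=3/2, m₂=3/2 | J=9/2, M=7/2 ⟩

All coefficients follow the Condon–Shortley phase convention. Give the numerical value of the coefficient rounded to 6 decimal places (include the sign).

j₁+j₂−J=0  J+j₁−j₂=6  J−j₁+j₂=3  j₁+j₂+J+1=10
(j₁±m₁, j₂±m₂, J±M) = (5,1,3,0,8,1)
P² = 345600
sum k=0..0:
  [0] +1/720 = 1/720
S = 1/720
C² = P²·S² = 2/3 ; C = +0.816497

+0.816497  (= +√(2/3))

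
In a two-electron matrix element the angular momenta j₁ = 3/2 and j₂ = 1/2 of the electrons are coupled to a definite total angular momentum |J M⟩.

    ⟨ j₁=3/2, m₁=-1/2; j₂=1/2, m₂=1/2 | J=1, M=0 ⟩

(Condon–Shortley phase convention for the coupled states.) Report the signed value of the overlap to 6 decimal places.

−√(1/2) ≈ -0.707107

triangle: 1!×2!×0!/4! = 2/24
(j±m)!: 1!×2!×1!×0!×1!×1! = 2
prefactor² = (2J+1)×Δ×N² = 1/2
  k=1: −1/(1!×0!×1!×0!×1!×0!) = -1
Σ = -1  ⇒  CG² = 1/2×(-1)² = 1/2
CG = −√(1/2) = -0.707107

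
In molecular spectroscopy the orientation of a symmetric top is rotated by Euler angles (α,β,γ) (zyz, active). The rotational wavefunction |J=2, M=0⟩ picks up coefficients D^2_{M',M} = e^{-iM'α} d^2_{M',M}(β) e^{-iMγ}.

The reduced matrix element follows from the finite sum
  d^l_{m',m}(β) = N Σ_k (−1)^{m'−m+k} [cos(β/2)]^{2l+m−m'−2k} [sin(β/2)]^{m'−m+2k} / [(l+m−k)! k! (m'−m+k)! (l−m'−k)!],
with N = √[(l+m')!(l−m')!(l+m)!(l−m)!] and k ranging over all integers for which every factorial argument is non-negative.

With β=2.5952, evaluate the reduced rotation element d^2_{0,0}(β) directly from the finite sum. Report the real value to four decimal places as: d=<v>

d=0.5950

d^2_{0,0}(β=2.5952) via the finite sum:
c=cos(2.595200/2)=0.269811, s=sin(2.595200/2)=0.962913; N=√[2·2·2·2]=4.000000
The bounds max(0,m−m')=0 and min(l+m,l−m')=2 give 3 terms
  k=0: (−1)^0·4.0000/(4)·0.2698^4·0.9629^0 = +0.005300
  k=1: (−1)^1·4.0000/(1)·0.2698^2·0.9629^2 = -0.269993
  k=2: (−1)^2·4.0000/(4)·0.2698^0·0.9629^4 = +0.859704
d^2_{0,0}(2.5952) = +0.005300 -0.269993 +0.859704 = +0.595011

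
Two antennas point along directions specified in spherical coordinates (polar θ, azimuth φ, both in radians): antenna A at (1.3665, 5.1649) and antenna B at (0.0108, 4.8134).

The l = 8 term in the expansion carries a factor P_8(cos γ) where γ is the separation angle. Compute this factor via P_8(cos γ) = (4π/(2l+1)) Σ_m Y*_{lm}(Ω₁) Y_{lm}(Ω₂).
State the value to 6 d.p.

-0.069794

Summing Y*_{l m}(θ₁,φ₁)·Y_{l m}(θ₂,φ₂) over m ∈ [−8, 8]; prefactor 4π/(2·8+1) = 0.739198:
  m=-8: (-0.386736-0.200600i) × (+0.000000-0.000000i) = -0.000000+0.000000i  (running Σ = -0.000000+0.000000i)
  m=-7: (+0.009381-0.360936i) × (-0.000000-0.000000i) = -0.000000+0.000000i  (running Σ = -0.000000+0.000000i)
  m=-6: (-0.115584+0.052524i) × (-0.000000+0.000000i) = +0.000000-0.000000i  (running Σ = +0.000000-0.000000i)
  m=-5: (-0.272513-0.225721i) × (+0.000000+0.000000i) = +0.000000-0.000000i  (running Σ = +0.000000-0.000000i)
  m=-4: (-0.002946+0.012077i) × (+0.000000-0.000000i) = +0.000000+0.000000i  (running Σ = +0.000000+0.000000i)
  m=-3: (-0.324558+0.070285i) × (-0.000005-0.000017i) = +0.000003+0.000005i  (running Σ = +0.000003+0.000005i)
  m=-2: (-0.024065-0.030641i) × (-0.001179+0.000241i) = +0.000036+0.000030i  (running Σ = +0.000039+0.000035i)
  m=-1: (-0.139297+0.286528i) × (+0.005369+0.052967i) = -0.015924-0.005840i  (running Σ = -0.015886-0.005805i)
  m=0: (-0.053975-0.000000i) × (+1.160666+0.000000i) = -0.062647-0.000000i  (running Σ = -0.078533-0.005805i)
  m=1: (+0.139297+0.286528i) × (-0.005369+0.052967i) = -0.015924+0.005840i  (running Σ = -0.094457+0.000035i)
  m=2: (-0.024065+0.030641i) × (-0.001179-0.000241i) = +0.000036-0.000030i  (running Σ = -0.094422+0.000005i)
  m=3: (+0.324558+0.070285i) × (+0.000005-0.000017i) = +0.000003-0.000005i  (running Σ = -0.094419+0.000000i)
  m=4: (-0.002946-0.012077i) × (+0.000000+0.000000i) = +0.000000-0.000000i  (running Σ = -0.094419-0.000000i)
  m=5: (+0.272513-0.225721i) × (-0.000000+0.000000i) = +0.000000+0.000000i  (running Σ = -0.094419-0.000000i)
  m=6: (-0.115584-0.052524i) × (-0.000000-0.000000i) = +0.000000+0.000000i  (running Σ = -0.094419+0.000000i)
  m=7: (-0.009381-0.360936i) × (+0.000000-0.000000i) = -0.000000-0.000000i  (running Σ = -0.094419+0.000000i)
  m=8: (-0.386736+0.200600i) × (+0.000000+0.000000i) = -0.000000-0.000000i  (running Σ = -0.094419+0.000000i)
Total Σ_m = -0.094419+0.000000i. Multiply by 0.739198: -0.069794+0.000000i. P_8(cos γ) = -0.069794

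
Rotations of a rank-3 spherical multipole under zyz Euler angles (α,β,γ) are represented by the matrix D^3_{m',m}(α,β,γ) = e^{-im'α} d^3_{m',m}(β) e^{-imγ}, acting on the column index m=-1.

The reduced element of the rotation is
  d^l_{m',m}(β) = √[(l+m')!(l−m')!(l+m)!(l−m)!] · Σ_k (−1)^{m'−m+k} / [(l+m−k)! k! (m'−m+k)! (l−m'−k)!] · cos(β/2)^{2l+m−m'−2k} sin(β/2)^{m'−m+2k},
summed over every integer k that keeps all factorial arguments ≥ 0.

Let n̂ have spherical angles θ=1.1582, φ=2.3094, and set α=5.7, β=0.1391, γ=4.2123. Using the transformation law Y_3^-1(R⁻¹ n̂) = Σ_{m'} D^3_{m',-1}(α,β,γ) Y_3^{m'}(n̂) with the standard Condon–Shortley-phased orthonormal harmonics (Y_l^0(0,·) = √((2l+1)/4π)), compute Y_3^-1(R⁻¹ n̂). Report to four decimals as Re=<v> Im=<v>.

Re=-0.0505 Im=-0.1874

Need the full column D^3_{m',-1} for m'=−3..3 at α=5.7000, β=0.1391, γ=4.2123.
cos(β/2)=0.997582, sin(β/2)=0.069494
d^3_{-3,-1}: single k=2 term ⇒ +0.018524;  D = -0.014417+0.011631i
d^3_{-2,-1}: k∈[1..2] ⇒ +0.217115 -0.002107 = +0.215008;  D = -0.214025+0.020537i
d^3_{-1,-1}: k∈[0..2] ⇒ +0.985582 -0.038263 +0.000139 = +0.947458;  D = -0.837076-0.443825i
d^3_{0,-1}: k∈[0..2] ⇒ -0.237838 +0.003463 -0.000006 = -0.234381;  D = +0.112387+0.205679i
d^3_{1,-1}: k∈[0..2] ⇒ +0.028697 -0.000186 +0.000000 = +0.028512;  D = +0.002366-0.028413i
d^3_{2,-1}: k∈[0..1] ⇒ -0.002107 +0.000005 = -0.002102;  D = -0.001299+0.001653i
d^3_{3,-1}: single k=0 term ⇒ +0.000090;  D = +0.000085-0.000028i
Y_3^{m'}(θ=1.1582,φ=2.3094) and Σ D·Y over m':
  (-0.0144+0.0116i)·(+0.2563-0.1928i)  (-0.2140+0.0205i)·(-0.0321+0.3424i)  (-0.8371-0.4438i)·(+0.0391+0.0429i)  (+0.1124+0.2057i)·(-0.3286+0.0000i)  (+0.0024-0.0284i)·(-0.0391+0.0429i)  (-0.0013+0.0017i)·(-0.0321-0.3424i)  (+0.0001-0.0000i)·(-0.2563-0.1928i)
Y_3^-1(R⁻¹ n̂) = -0.050493-0.187442i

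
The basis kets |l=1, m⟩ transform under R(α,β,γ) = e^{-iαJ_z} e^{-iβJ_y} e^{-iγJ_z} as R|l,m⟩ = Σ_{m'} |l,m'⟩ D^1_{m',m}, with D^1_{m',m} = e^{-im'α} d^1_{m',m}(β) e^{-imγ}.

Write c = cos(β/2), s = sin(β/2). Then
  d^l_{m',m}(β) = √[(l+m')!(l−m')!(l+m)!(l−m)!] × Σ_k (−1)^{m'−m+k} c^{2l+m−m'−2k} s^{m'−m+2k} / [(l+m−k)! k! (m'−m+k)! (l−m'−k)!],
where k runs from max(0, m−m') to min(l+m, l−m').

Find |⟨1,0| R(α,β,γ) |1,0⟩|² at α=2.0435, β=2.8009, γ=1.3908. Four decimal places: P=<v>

P=0.8884

Split into d^1_{0,0}(β=2.8009) × two z-phases.
Half-angle: c=0.169524, s=0.985526. N=√(1·1·1·1)=1.000000
The bounds max(0,m−m')=0 and min(l+m,l−m')=1 give 2 terms
  k=0: (−1)^0·1.0000/(1)·0.1695^2·0.9855^0 = +0.028738
  k=1: (−1)^1·1.0000/(1)·0.1695^0·0.9855^2 = -0.971262
d^1_{0,0}(2.8009) = +0.028738 -0.971262 = -0.942523
|D^1_{0,0}|² = |d^1_{0,0}(β)|² = (-0.942523)² = 0.888350 (the z-rotation phases have unit modulus)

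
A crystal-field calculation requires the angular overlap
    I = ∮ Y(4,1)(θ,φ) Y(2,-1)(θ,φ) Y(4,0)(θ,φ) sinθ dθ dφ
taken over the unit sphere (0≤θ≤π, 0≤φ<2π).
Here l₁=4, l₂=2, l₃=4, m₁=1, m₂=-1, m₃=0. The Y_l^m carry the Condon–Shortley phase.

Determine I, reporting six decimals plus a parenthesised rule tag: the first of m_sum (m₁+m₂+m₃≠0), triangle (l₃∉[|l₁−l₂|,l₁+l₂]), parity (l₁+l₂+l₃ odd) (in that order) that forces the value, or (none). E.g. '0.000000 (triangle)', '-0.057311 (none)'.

Checks pass: Σm=0; 10 even; l₃=4∈[2,6].
(2·4+1)(2·2+1)(2·4+1) = 405
Δ: 2! 6! 2! / 11! → 1/13860
sum: t=0:+1/192 t=1:−1/36 t=2:+1/192 = -5/288
3j²(4 2 4; 0 0 0) = Δ·Π!·Σ² = 20/693  (sign -1)
sum: t=0:+1/72 t=1:−1/96 = 1/288
3j²(4 2 4; 1 -1 0) = Δ·Π!·Σ² = 1/462  (sign +1)
combine: 4πI² = 405·20/693·1/462 = 150/5929
take √, sign -1: I = -0.04486937
No selection rule forces the value: the integral is nonzero (none).

-0.044869 (none)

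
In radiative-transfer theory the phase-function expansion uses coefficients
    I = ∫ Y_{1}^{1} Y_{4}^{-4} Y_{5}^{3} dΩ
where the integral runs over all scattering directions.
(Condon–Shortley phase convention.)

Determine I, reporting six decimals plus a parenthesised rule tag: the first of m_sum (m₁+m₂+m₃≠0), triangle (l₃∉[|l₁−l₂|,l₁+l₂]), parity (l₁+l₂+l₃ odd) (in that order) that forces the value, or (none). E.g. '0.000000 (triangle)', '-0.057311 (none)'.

-0.049106 (none)

m-sum 0 ✓  L=10 even ✓  3≤5≤5 ✓
Π(2lᵢ+1) = 3×9×11 = 297
triangle coeff Δ(1,4,5) = 1/495
Σ_t [0,0]: t=0:+1/576 = 1/576
(3j)²=5/99 [(1 4 5; 0 0 0)], sign=-1
Σ_t [0,0]: t=0:+1/80640 = 1/80640
(3j)²=1/495 [(1 4 5; 1 -4 3)], sign=+1
⇒ 4πI² = 1/33
I = (-1)√(1/33/(4π)) = -0.04910640
No selection rule forces the value: the integral is nonzero (none).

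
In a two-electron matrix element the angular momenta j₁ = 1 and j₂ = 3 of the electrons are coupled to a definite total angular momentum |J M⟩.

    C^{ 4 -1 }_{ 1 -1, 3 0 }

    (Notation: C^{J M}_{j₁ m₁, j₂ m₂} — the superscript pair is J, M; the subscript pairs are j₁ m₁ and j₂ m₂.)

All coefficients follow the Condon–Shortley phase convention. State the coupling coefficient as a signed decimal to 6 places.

√[9·0!2!6!/9! · 0!2!3!3!3!5!] = √(12960/7)
  +(−1)^0/∏(0,0,2,3,0,3)! = 1/72  (running 1/72)
⟨..|..⟩ = √(12960/7)·(1/72) = +0.597614

+√(5/14) = +0.597614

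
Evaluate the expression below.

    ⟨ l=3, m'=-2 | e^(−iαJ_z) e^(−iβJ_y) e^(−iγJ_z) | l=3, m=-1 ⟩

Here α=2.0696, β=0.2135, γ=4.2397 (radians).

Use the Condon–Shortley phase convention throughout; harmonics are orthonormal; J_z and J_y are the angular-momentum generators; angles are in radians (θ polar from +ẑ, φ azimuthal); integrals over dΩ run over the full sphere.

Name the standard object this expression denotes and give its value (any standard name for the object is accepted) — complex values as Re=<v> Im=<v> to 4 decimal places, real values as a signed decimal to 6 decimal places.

Wigner D-matrix element, Re=-0.1603 Im=0.2769

This is a Wigner D-matrix element — the rotation-matrix element ⟨l m'| R(α,β,γ) |l m⟩ in the angular-momentum basis.
First d^3_{-2,-1}(β=0.2135), then the phase factors e^{-i(-2)α} and e^{-i(-1)γ}:
c=cos(0.213500/2)=0.994308, s=sin(0.213500/2)=0.106547; N=√[1·120·2·24]=75.894664
The bounds max(0,m−m')=1 and min(l+m,l−m')=2 give 2 terms
  k=1: (−1)^0·75.8947/(24)·0.9943^5·0.1065^1 = +0.327451
  k=2: (−1)^1·75.8947/(12)·0.9943^3·0.1065^3 = -0.007520
d^3_{-2,-1}(0.2135) = +0.327451 -0.007520 = +0.319931
D = (-0.542314-0.840176i)·(+0.319931)·(-0.455282-0.890347i) = -0.160331+0.276857i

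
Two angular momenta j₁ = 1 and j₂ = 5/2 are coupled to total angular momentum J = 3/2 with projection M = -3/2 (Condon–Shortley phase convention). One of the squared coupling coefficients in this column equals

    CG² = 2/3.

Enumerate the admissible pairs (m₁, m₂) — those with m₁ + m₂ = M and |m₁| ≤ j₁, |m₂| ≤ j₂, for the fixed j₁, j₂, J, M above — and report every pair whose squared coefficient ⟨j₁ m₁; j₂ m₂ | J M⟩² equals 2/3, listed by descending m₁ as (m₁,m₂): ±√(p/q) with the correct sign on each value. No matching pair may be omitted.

(1,-5/2): +√(2/3)

Admissible pairs with m₁+m₂ = M = -3/2: (-1,-1/2), (0,-3/2), (1,-5/2)
  (m₁,m₂)=(1,-5/2): CG² = 2/3, CG = +√(2/3)   ← matches the target
  (m₁,m₂)=(0,-3/2): CG² = 4/15, CG = −√(4/15)
  (m₁,m₂)=(-1,-1/2): CG² = 1/15, CG = +√(1/15)
Pairs with CG² = 2/3: (1,-5/2): +√(2/3)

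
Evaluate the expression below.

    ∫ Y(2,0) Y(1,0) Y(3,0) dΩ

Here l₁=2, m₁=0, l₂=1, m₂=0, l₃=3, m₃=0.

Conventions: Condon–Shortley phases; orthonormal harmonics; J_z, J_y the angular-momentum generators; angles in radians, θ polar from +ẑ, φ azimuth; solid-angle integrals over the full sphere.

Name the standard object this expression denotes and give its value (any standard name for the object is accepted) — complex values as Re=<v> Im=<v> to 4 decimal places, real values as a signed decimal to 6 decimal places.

Gaunt coefficient, +0.247767

This is a Gaunt coefficient — the integral of a triple product of spherical harmonics over the sphere.
Checks pass: Σm=0; 6 even; l₃=3∈[1,3].
(2·2+1)(2·1+1)(2·3+1) = 105
Δ: 0! 4! 2! / 7! → 1/105
sum: t=0:+1/4 = 1/4
3j²(2 1 3; 0 0 0) = Δ·Π!·Σ² = 3/35  (sign -1)
(m-triple is (0,0,0) — same symbol as above.)
combine: 4πI² = 105·3/35·3/35 = 27/35
take √, sign +1: I = 0.24776670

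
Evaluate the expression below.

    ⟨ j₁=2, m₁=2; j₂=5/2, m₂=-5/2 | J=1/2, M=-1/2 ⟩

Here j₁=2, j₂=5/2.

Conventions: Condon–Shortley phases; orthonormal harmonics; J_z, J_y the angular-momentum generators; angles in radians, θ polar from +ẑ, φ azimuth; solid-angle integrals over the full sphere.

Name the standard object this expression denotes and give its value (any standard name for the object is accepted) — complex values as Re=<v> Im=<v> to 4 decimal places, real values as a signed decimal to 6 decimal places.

This is a Clebsch–Gordan (vector-coupling) coefficient.
√[2·4!0!1!/6! · 4!0!0!5!0!1!] = √(192)
  +(−1)^0/∏(0,4,0,0,0,1)! = 1/24  (running 1/24)
⟨..|..⟩ = √(192)·(1/24) = +0.577350

Clebsch–Gordan coefficient, +√(1/3) ≈ +0.577350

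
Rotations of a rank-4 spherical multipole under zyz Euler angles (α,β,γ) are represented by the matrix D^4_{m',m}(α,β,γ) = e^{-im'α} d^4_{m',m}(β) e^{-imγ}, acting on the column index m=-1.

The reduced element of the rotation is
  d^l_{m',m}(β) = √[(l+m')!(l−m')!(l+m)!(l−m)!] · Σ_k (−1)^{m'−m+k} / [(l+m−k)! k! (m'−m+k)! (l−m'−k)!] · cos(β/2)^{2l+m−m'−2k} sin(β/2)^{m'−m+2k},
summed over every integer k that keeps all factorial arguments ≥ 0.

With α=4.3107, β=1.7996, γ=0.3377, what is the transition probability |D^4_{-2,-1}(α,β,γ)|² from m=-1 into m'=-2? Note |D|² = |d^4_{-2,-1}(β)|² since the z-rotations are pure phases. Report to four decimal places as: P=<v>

Split into d^4_{-2,-1}(β=1.7996) × two z-phases.
c=cos(1.799600/2)=0.621767, s=sin(1.799600/2)=0.783203; N=√[2·720·6·120]=1018.233765
k∈{1,2,3} keeps every argument non-negative
  k=1: (−1)^0·1018.2338/(240)·0.6218^7·0.7832^1 = +0.119372
  k=2: (−1)^1·1018.2338/(48)·0.6218^5·0.7832^3 = -0.947034
  k=3: (−1)^2·1018.2338/(72)·0.6218^3·0.7832^5 = +1.001769
d^4_{-2,-1}(1.7996) = +0.119372 -0.947034 +1.001769 = +0.174107
|D^4_{-2,-1}|² = |d^4_{-2,-1}(β)|² = (+0.174107)² = 0.030313 (the z-rotation phases have unit modulus)

P=0.0303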